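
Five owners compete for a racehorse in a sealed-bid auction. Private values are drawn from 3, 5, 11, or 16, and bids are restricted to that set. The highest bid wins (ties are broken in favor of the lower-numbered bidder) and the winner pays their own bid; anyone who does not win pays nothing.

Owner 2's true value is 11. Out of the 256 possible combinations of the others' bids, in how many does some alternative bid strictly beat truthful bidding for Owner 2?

Others bid (3, 3, 3, 3): truth gives 0; bid 5 gives 6 > 0. Violating.
Others bid (3, 3, 3, 5): truth gives 0; bid 5 gives 6 > 0. Violating.
Others bid (3, 3, 5, 3): truth gives 0; bid 5 gives 6 > 0. Violating.
Others bid (3, 3, 5, 5): truth gives 0; bid 5 gives 6 > 0. Violating.
Others bid (3, 3, 3, 11): truth gives 0; no alternative beats it.
Others bid (3, 3, 3, 16): truth gives 0; no alternative beats it.
(Checking all 256 profiles: 8 have a profitable deviation, 248 do not.)

8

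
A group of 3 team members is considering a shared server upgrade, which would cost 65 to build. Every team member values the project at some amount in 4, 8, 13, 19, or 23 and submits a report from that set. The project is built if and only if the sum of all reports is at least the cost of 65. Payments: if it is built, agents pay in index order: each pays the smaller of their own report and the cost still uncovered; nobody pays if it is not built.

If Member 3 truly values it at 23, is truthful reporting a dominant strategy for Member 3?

Check each profile of the others' reports and compare truth against every alternative report.
Others report (23, 23): truth gives 4, best alternative gives 4.
Others report (4, 4): truth gives 0, best alternative gives 0.
Others report (4, 8): truth gives 0, best alternative gives 0.
Others report (4, 13): truth gives 0, best alternative gives 0.
Others report (4, 19): truth gives 0, best alternative gives 0.
Others report (4, 23): truth gives 0, best alternative gives 0.
(Remaining 19 profiles checked similarly; truth is weakly best in each.)
In every case the truthful report is at least as good as any alternative, so it is a dominant strategy.

Yes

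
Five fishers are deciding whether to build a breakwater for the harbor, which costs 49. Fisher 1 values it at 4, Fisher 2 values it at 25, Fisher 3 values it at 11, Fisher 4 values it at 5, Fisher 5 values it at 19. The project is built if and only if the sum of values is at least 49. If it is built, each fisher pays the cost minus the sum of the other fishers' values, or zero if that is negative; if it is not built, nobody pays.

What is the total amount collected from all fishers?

14

Total value 64 ≥ cost 49, so it is built.
Fisher 1: others sum to 60; max(0, 49 - 60) = 0.
Fisher 2: others sum to 39; max(0, 49 - 39) = 10.
Fisher 3: others sum to 53; max(0, 49 - 53) = 0.
Fisher 4: others sum to 59; max(0, 49 - 59) = 0.
Fisher 5: others sum to 45; max(0, 49 - 45) = 4.
Total collected = 0 + 10 + 0 + 0 + 4 = 14.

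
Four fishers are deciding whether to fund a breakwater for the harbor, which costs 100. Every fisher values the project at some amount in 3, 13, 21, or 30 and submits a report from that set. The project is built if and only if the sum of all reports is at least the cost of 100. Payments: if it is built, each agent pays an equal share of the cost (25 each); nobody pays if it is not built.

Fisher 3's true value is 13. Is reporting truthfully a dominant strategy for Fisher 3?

No

Consider the case where Fisher 1 reports 30, Fisher 2 reports 30 and Fisher 4 reports 30.
Truthful report 13: project built, pays 25, utility 13 - 25 = -12.
Report 3 instead: project not built, utility 0.
Since 0 > -12, reporting 3 is strictly better here, so truthful reporting is not dominant.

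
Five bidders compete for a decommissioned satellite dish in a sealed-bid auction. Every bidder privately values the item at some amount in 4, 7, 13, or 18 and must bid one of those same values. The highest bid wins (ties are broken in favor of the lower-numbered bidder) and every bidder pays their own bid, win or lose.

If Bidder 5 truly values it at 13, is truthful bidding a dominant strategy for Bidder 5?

No

Consider the case where Bidder 1 bids 4, Bidder 2 bids 4, Bidder 3 bids 4 and Bidder 4 bids 4.
Truthful bid 13: wins, pays 13, utility 13 - 13 = 0.
Bid 7 instead: wins, pays 7, utility 13 - 7 = 6.
Since 6 > 0, bidding 7 is strictly better here, so truthful bidding is not dominant.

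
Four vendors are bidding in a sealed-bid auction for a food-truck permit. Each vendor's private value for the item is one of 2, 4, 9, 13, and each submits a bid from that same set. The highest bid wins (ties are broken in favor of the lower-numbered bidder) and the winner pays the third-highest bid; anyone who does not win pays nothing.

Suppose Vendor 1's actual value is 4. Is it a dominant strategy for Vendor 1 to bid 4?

No

Consider the case where Vendor 2 bids 2, Vendor 3 bids 2 and Vendor 4 bids 9.
Truthful bid 4: loses, pays 0, utility 0.
Bid 9 instead: wins, pays 2, utility 4 - 2 = 2.
Since 2 > 0, bidding 9 is strictly better here, so truthful bidding is not dominant.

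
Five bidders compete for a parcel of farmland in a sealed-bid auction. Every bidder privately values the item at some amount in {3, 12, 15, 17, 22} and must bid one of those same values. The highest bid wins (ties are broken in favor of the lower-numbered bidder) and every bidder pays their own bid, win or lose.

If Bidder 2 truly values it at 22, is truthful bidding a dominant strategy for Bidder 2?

No

Consider the case where Bidder 1 bids 3, Bidder 3 bids 3, Bidder 4 bids 3 and Bidder 5 bids 3.
Truthful bid 22: wins, pays 22, utility 22 - 22 = 0.
Bid 12 instead: wins, pays 12, utility 22 - 12 = 10.
Since 10 > 0, bidding 12 is strictly better here, so truthful bidding is not dominant.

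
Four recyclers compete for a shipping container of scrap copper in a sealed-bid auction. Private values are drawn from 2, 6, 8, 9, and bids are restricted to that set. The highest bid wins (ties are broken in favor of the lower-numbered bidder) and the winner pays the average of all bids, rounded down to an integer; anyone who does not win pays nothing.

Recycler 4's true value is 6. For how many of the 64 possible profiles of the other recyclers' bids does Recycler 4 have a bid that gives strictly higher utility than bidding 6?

9

Others bid (2, 2, 6): truth gives 0; bid 8 gives 2 > 0. Violating.
Others bid (2, 2, 8): truth gives 0; bid 9 gives 1 > 0. Violating.
Others bid (2, 6, 2): truth gives 0; bid 8 gives 2 > 0. Violating.
Others bid (2, 6, 6): truth gives 0; bid 8 gives 1 > 0. Violating.
Others bid (2, 2, 2): truth gives 3; no alternative beats it.
Others bid (2, 2, 9): truth gives 0; no alternative beats it.
(Checking all 64 profiles: 9 have a profitable deviation, 55 do not.)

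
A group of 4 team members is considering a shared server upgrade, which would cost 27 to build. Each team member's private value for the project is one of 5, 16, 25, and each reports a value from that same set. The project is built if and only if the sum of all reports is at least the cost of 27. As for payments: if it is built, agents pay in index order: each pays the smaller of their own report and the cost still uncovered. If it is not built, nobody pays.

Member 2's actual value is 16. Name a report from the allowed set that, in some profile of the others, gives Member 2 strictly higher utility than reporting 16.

Suppose Member 1 reports 5, Member 3 reports 5 and Member 4 reports 16.
Report 16: project built, pays 16, utility 16 - 16 = 0.
Report 5: project built, pays 5, utility 16 - 5 = 11.
So reporting 5 beats truth here (11 > 0).

5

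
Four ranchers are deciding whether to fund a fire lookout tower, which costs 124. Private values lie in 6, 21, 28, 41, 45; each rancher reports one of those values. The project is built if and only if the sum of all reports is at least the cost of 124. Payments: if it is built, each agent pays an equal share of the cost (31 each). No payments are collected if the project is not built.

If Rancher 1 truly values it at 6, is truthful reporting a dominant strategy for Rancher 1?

Check each profile of the others' reports and compare truth against every alternative report.
Others report (21, 41, 41): truth gives 0, best alternative gives -25.
Others report (21, 41, 45): truth gives 0, best alternative gives -25.
Others report (21, 45, 41): truth gives 0, best alternative gives -25.
Others report (21, 45, 45): truth gives 0, best alternative gives -25.
Others report (28, 41, 41): truth gives 0, best alternative gives -25.
Others report (28, 41, 45): truth gives 0, best alternative gives -25.
(Remaining 119 profiles checked similarly; truth is weakly best in each.)
In every case the truthful report is at least as good as any alternative, so it is a dominant strategy.

Yes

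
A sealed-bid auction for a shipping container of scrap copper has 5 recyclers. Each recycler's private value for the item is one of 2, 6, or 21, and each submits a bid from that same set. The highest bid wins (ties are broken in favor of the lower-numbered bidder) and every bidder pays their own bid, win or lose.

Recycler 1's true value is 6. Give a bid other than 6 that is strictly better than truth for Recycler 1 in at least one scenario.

Suppose Recycler 2 bids 2, Recycler 3 bids 2, Recycler 4 bids 2 and Recycler 5 bids 2.
Bid 6: wins, pays 6, utility 6 - 6 = 0.
Bid 2: wins, pays 2, utility 6 - 2 = 4.
So bidding 2 beats truth here (4 > 0).

2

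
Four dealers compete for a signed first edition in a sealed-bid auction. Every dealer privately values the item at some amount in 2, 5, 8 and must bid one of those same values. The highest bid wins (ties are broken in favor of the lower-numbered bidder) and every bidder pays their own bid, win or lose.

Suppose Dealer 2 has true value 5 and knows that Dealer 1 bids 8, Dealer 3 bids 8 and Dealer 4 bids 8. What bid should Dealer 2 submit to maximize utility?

2

Bid 2: loses but pays 2, utility -2.
Bid 5: loses but pays 5, utility -5.
Bid 8: loses but pays 8, utility -8.
The best choice is 2 with utility -2.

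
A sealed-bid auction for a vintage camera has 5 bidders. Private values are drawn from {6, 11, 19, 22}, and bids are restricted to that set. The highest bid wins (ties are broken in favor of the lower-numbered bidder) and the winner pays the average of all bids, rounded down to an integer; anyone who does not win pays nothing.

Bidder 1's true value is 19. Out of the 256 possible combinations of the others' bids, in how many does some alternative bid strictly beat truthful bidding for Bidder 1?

Others bid (6, 6, 6, 6): truth gives 11; bid 6 gives 13 > 11. Violating.
Others bid (6, 6, 6, 11): truth gives 10; bid 11 gives 11 > 10. Violating.
Others bid (6, 6, 6, 22): truth gives 0; bid 22 gives 7 > 0. Violating.
Others bid (6, 6, 11, 6): truth gives 10; bid 11 gives 11 > 10. Violating.
Others bid (6, 6, 6, 19): truth gives 8; no alternative beats it.
Others bid (6, 6, 11, 19): truth gives 7; no alternative beats it.
(Checking all 256 profiles: 160 have a profitable deviation, 96 do not.)

160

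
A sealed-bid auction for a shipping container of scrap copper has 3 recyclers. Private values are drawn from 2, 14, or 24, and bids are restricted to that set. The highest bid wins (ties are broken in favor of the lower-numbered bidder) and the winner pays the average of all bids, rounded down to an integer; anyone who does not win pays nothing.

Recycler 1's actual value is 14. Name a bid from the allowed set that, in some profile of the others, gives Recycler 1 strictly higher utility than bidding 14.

Suppose Recycler 2 bids 2 and Recycler 3 bids 2.
Bid 14: wins, pays 6, utility 14 - 6 = 8.
Bid 2: wins, pays 2, utility 14 - 2 = 12.
So bidding 2 beats truth here (12 > 8).

2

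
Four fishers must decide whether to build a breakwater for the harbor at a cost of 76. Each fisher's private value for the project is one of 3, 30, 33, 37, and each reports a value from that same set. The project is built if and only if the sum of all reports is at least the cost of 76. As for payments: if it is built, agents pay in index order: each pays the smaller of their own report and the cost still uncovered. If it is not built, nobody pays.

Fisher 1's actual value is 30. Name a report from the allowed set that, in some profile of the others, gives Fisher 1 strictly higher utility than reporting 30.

Suppose Fisher 2 reports 3, Fisher 3 reports 33 and Fisher 4 reports 37.
Report 30: project built, pays 30, utility 30 - 30 = 0.
Report 3: project built, pays 3, utility 30 - 3 = 27.
So reporting 3 beats truth here (27 > 0).

3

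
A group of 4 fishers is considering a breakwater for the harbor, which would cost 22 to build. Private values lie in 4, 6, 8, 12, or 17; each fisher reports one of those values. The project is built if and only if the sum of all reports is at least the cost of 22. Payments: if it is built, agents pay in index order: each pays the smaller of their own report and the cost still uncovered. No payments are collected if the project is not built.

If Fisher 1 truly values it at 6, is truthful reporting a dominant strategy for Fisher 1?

No

Consider the case where Fisher 2 reports 4, Fisher 3 reports 4 and Fisher 4 reports 12.
Truthful report 6: project built, pays 6, utility 6 - 6 = 0.
Report 4 instead: project built, pays 4, utility 6 - 4 = 2.
Since 2 > 0, reporting 4 is strictly better here, so truthful reporting is not dominant.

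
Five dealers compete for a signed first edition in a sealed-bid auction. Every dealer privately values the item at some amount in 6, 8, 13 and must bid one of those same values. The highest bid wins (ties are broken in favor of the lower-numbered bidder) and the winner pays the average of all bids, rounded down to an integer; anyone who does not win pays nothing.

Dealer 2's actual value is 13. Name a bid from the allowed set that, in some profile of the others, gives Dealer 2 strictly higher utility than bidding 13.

8

Suppose Dealer 1 bids 6, Dealer 3 bids 6, Dealer 4 bids 6 and Dealer 5 bids 6.
Bid 13: wins, pays 7, utility 13 - 7 = 6.
Bid 8: wins, pays 6, utility 13 - 6 = 7.
So bidding 8 beats truth here (7 > 6).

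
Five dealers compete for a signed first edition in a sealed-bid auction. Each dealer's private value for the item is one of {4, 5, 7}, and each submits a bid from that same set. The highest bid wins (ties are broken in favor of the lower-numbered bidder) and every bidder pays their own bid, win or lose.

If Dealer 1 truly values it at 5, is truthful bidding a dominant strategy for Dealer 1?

Consider the case where Dealer 2 bids 4, Dealer 3 bids 4, Dealer 4 bids 4 and Dealer 5 bids 4.
Truthful bid 5: wins, pays 5, utility 5 - 5 = 0.
Bid 4 instead: wins, pays 4, utility 5 - 4 = 1.
Since 1 > 0, bidding 4 is strictly better here, so truthful bidding is not dominant.

No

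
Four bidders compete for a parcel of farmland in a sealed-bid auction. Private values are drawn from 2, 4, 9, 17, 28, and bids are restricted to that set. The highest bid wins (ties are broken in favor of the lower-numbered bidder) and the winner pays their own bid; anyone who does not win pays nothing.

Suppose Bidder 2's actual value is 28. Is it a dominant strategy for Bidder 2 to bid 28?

No

Consider the case where Bidder 1 bids 2, Bidder 3 bids 2 and Bidder 4 bids 2.
Truthful bid 28: wins, pays 28, utility 28 - 28 = 0.
Bid 4 instead: wins, pays 4, utility 28 - 4 = 24.
Since 24 > 0, bidding 4 is strictly better here, so truthful bidding is not dominant.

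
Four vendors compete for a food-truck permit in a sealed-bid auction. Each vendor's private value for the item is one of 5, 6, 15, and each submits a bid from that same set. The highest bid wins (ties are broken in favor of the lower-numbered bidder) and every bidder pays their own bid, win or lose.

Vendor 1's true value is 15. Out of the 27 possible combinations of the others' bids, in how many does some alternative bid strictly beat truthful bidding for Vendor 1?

Others bid (5, 5, 5): truth gives 0; bid 5 gives 10 > 0. Violating.
Others bid (5, 5, 6): truth gives 0; bid 6 gives 9 > 0. Violating.
Others bid (5, 6, 5): truth gives 0; bid 6 gives 9 > 0. Violating.
Others bid (5, 6, 6): truth gives 0; bid 6 gives 9 > 0. Violating.
Others bid (5, 5, 15): truth gives 0; no alternative beats it.
Others bid (5, 6, 15): truth gives 0; no alternative beats it.
(Checking all 27 profiles: 8 have a profitable deviation, 19 do not.)

8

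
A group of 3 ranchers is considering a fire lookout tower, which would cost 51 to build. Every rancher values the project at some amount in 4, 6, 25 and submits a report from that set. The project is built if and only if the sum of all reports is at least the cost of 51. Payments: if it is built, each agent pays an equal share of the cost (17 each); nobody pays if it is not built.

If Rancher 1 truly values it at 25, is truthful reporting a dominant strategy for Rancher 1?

Yes

Check each profile of the others' reports and compare truth against every alternative report.
Others report (4, 25): truth gives 8, best alternative gives 0.
Others report (6, 25): truth gives 8, best alternative gives 0.
Others report (25, 4): truth gives 8, best alternative gives 0.
Others report (25, 6): truth gives 8, best alternative gives 0.
Others report (25, 25): truth gives 8, best alternative gives 8.
Others report (4, 4): truth gives 0, best alternative gives 0.
(Remaining 3 profiles checked similarly; truth is weakly best in each.)
In every case the truthful report is at least as good as any alternative, so it is a dominant strategy.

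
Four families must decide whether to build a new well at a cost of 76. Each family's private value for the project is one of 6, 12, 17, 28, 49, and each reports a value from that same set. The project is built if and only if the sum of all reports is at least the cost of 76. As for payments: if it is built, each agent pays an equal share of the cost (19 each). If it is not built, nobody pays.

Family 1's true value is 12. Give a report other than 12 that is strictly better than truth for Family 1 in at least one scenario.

Suppose Family 2 reports 6, Family 3 reports 12 and Family 4 reports 49.
Report 12: project built, pays 19, utility 12 - 19 = -7.
Report 6: project not built, utility 0.
So reporting 6 beats truth here (0 > -7).

6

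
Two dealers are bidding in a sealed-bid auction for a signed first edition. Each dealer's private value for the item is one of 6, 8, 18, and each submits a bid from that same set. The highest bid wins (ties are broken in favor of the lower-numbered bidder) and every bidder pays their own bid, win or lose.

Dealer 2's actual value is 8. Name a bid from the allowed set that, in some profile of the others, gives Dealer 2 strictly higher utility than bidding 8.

Suppose Dealer 1 bids 8.
Bid 8: loses but pays 8, utility -8.
Bid 6: loses but pays 6, utility -6.
So bidding 6 beats truth here (-6 > -8).

6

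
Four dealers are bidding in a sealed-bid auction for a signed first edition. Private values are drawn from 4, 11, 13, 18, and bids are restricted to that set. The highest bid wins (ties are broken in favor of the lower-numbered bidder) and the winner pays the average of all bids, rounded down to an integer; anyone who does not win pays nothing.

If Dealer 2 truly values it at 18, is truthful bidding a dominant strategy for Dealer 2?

No

Consider the case where Dealer 1 bids 4, Dealer 3 bids 4 and Dealer 4 bids 4.
Truthful bid 18: wins, pays 7, utility 18 - 7 = 11.
Bid 11 instead: wins, pays 5, utility 18 - 5 = 13.
Since 13 > 11, bidding 11 is strictly better here, so truthful bidding is not dominant.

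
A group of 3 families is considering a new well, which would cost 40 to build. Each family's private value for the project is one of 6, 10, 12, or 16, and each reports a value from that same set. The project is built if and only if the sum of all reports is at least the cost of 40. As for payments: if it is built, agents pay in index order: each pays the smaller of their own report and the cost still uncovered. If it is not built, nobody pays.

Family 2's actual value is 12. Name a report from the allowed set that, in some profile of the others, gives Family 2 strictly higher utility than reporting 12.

10

Suppose Family 1 reports 16 and Family 3 reports 16.
Report 12: project built, pays 12, utility 12 - 12 = 0.
Report 10: project built, pays 10, utility 12 - 10 = 2.
So reporting 10 beats truth here (2 > 0).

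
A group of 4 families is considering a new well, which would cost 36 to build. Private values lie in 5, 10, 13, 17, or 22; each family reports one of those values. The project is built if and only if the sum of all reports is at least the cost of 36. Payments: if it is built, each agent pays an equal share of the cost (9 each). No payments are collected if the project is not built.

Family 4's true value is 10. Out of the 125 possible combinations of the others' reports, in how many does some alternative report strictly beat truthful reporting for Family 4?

Others report (5, 5, 5): truth gives 0; report 22 gives 1 > 0. Violating.
Others report (5, 5, 10): truth gives 0; report 17 gives 1 > 0. Violating.
Others report (5, 5, 13): truth gives 0; report 13 gives 1 > 0. Violating.
Others report (5, 10, 5): truth gives 0; report 17 gives 1 > 0. Violating.
Others report (5, 5, 17): truth gives 1; no alternative beats it.
Others report (5, 5, 22): truth gives 1; no alternative beats it.
(Checking all 125 profiles: 10 have a profitable deviation, 115 do not.)

10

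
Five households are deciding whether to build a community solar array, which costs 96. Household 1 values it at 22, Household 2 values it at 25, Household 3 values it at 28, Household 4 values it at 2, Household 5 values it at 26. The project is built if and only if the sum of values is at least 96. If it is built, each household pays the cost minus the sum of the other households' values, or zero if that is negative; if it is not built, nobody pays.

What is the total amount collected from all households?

Total value 103 ≥ cost 96, so it is built.
Household 1: others sum to 81; max(0, 96 - 81) = 15.
Household 2: others sum to 78; max(0, 96 - 78) = 18.
Household 3: others sum to 75; max(0, 96 - 75) = 21.
Household 4: others sum to 101; max(0, 96 - 101) = 0.
Household 5: others sum to 77; max(0, 96 - 77) = 19.
Total collected = 15 + 18 + 21 + 0 + 19 = 73.

73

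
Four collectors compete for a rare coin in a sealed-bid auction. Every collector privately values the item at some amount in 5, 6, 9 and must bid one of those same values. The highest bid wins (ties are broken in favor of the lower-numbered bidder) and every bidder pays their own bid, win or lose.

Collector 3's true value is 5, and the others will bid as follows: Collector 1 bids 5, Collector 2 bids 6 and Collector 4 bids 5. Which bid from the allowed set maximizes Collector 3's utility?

Bid 5: loses but pays 5, utility -5.
Bid 6: loses but pays 6, utility -6.
Bid 9: wins, pays 9, utility 5 - 9 = -4.
The best choice is 9 with utility -4.

9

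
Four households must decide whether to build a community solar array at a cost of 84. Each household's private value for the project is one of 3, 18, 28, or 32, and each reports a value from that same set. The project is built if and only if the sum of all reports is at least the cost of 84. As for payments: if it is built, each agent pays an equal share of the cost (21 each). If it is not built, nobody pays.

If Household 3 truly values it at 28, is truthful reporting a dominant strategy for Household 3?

Consider the case where Household 1 reports 3, Household 2 reports 18 and Household 4 reports 32.
Truthful report 28: project not built, utility 0.
Report 32 instead: project built, pays 21, utility 28 - 21 = 7.
Since 7 > 0, reporting 32 is strictly better here, so truthful reporting is not dominant.

No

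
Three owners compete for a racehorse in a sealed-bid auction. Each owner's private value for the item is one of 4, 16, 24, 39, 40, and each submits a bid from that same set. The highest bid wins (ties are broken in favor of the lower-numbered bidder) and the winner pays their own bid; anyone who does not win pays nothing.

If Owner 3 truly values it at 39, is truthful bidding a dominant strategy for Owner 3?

Consider the case where Owner 1 bids 4 and Owner 2 bids 4.
Truthful bid 39: wins, pays 39, utility 39 - 39 = 0.
Bid 16 instead: wins, pays 16, utility 39 - 16 = 23.
Since 23 > 0, bidding 16 is strictly better here, so truthful bidding is not dominant.

No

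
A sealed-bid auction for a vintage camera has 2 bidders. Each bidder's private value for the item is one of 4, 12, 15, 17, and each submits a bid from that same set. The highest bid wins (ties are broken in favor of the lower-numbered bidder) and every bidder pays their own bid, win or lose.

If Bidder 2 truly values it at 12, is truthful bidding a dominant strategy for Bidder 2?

Consider the case where Bidder 1 bids 12.
Truthful bid 12: loses but pays 12, utility -12.
Bid 4 instead: loses but pays 4, utility -4.
Since -4 > -12, bidding 4 is strictly better here, so truthful bidding is not dominant.

No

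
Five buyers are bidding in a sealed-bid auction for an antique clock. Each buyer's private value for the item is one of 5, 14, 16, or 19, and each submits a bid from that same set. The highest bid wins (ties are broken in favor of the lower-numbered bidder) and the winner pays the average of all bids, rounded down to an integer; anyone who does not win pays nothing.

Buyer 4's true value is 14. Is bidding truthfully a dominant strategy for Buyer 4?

Consider the case where Buyer 1 bids 5, Buyer 2 bids 5, Buyer 3 bids 5 and Buyer 5 bids 16.
Truthful bid 14: loses, pays 0, utility 0.
Bid 16 instead: wins, pays 9, utility 14 - 9 = 5.
Since 5 > 0, bidding 16 is strictly better here, so truthful bidding is not dominant.

No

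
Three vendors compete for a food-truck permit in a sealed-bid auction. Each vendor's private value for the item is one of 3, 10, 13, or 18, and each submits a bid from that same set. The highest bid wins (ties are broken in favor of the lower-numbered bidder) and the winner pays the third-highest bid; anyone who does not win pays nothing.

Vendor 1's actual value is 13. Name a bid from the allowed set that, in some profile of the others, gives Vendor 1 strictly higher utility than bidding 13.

Suppose Vendor 2 bids 3 and Vendor 3 bids 18.
Bid 13: loses, pays 0, utility 0.
Bid 18: wins, pays 3, utility 13 - 3 = 10.
So bidding 18 beats truth here (10 > 0).

18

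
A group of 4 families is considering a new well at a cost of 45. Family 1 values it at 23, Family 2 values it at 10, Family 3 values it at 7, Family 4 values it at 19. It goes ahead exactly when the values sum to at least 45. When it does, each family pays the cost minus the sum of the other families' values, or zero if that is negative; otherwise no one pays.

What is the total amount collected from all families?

14

Total value 59 ≥ cost 45, so it is built.
Family 1: others sum to 36; max(0, 45 - 36) = 9.
Family 2: others sum to 49; max(0, 45 - 49) = 0.
Family 3: others sum to 52; max(0, 45 - 52) = 0.
Family 4: others sum to 40; max(0, 45 - 40) = 5.
Total collected = 9 + 0 + 0 + 5 = 14.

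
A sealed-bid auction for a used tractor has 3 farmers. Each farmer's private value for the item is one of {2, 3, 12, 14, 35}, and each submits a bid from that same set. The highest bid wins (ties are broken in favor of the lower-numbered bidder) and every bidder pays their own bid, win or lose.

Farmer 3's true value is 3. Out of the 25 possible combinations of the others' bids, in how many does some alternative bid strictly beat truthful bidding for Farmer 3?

24

Others bid (2, 3): truth gives -3; bid 2 gives -2 > -3. Violating.
Others bid (2, 12): truth gives -3; bid 2 gives -2 > -3. Violating.
Others bid (2, 14): truth gives -3; bid 2 gives -2 > -3. Violating.
Others bid (2, 35): truth gives -3; bid 2 gives -2 > -3. Violating.
Others bid (2, 2): truth gives 0; no alternative beats it.
(Checking all 25 profiles: 24 have a profitable deviation, 1 does not.)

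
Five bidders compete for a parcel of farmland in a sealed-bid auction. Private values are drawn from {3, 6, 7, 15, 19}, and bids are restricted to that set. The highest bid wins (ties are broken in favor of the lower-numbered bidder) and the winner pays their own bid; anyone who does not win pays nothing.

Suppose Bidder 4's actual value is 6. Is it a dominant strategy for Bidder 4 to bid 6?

Check each profile of the others' bids and compare truth against every alternative bid.
Others bid (3, 3, 3, 3): truth gives 0, best alternative gives 0.
Others bid (3, 3, 3, 6): truth gives 0, best alternative gives 0.
Others bid (3, 3, 3, 7): truth gives 0, best alternative gives 0.
Others bid (3, 3, 3, 15): truth gives 0, best alternative gives 0.
Others bid (3, 3, 3, 19): truth gives 0, best alternative gives 0.
Others bid (3, 3, 6, 3): truth gives 0, best alternative gives 0.
(Remaining 619 profiles checked similarly; truth is weakly best in each.)
In every case the truthful bid is at least as good as any alternative, so it is a dominant strategy.

Yes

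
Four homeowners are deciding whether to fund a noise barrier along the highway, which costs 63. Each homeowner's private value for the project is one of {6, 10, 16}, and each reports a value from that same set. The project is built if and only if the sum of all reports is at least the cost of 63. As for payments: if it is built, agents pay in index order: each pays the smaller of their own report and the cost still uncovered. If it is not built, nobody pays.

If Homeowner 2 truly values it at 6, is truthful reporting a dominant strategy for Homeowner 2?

Yes

Check each profile of the others' reports and compare truth against every alternative report.
Others report (6, 6, 6): truth gives 0, best alternative gives 0.
Others report (6, 6, 10): truth gives 0, best alternative gives 0.
Others report (6, 6, 16): truth gives 0, best alternative gives 0.
Others report (6, 10, 6): truth gives 0, best alternative gives 0.
Others report (6, 10, 10): truth gives 0, best alternative gives 0.
Others report (6, 10, 16): truth gives 0, best alternative gives 0.
(Remaining 21 profiles checked similarly; truth is weakly best in each.)
In every case the truthful report is at least as good as any alternative, so it is a dominant strategy.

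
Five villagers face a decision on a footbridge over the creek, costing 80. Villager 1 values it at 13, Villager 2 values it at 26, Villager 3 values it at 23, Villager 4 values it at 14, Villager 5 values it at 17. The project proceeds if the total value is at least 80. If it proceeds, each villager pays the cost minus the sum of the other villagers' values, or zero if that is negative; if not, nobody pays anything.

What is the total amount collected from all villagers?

Total value 93 ≥ cost 80, so it is built.
Villager 1: others sum to 80; max(0, 80 - 80) = 0.
Villager 2: others sum to 67; max(0, 80 - 67) = 13.
Villager 3: others sum to 70; max(0, 80 - 70) = 10.
Villager 4: others sum to 79; max(0, 80 - 79) = 1.
Villager 5: others sum to 76; max(0, 80 - 76) = 4.
Total collected = 0 + 13 + 10 + 1 + 4 = 28.

28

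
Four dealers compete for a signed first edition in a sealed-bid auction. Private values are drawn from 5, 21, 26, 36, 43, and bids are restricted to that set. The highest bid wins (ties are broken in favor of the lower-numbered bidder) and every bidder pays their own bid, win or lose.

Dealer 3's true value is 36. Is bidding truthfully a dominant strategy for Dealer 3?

Consider the case where Dealer 1 bids 5, Dealer 2 bids 5 and Dealer 4 bids 5.
Truthful bid 36: wins, pays 36, utility 36 - 36 = 0.
Bid 21 instead: wins, pays 21, utility 36 - 21 = 15.
Since 15 > 0, bidding 21 is strictly better here, so truthful bidding is not dominant.

No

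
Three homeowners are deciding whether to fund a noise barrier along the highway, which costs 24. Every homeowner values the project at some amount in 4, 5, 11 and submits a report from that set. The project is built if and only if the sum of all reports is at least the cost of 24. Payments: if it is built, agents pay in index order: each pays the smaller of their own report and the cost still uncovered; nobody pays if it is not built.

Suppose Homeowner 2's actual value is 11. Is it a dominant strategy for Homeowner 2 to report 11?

Consider the case where Homeowner 1 reports 11 and Homeowner 3 reports 11.
Truthful report 11: project built, pays 11, utility 11 - 11 = 0.
Report 4 instead: project built, pays 4, utility 11 - 4 = 7.
Since 7 > 0, reporting 4 is strictly better here, so truthful reporting is not dominant.

No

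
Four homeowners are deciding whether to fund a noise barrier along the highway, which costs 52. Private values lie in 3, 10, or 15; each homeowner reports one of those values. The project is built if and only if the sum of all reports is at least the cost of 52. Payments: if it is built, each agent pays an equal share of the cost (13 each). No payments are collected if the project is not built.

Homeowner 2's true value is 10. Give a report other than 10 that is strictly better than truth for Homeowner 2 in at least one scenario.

Suppose Homeowner 1 reports 15, Homeowner 3 reports 15 and Homeowner 4 reports 15.
Report 10: project built, pays 13, utility 10 - 13 = -3.
Report 3: project not built, utility 0.
So reporting 3 beats truth here (0 > -3).

3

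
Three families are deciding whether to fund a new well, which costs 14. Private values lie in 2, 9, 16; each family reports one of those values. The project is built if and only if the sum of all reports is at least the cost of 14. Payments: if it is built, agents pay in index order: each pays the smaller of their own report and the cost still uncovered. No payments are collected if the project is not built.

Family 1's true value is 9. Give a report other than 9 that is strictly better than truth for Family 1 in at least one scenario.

Suppose Family 2 reports 2 and Family 3 reports 16.
Report 9: project built, pays 9, utility 9 - 9 = 0.
Report 2: project built, pays 2, utility 9 - 2 = 7.
So reporting 2 beats truth here (7 > 0).

2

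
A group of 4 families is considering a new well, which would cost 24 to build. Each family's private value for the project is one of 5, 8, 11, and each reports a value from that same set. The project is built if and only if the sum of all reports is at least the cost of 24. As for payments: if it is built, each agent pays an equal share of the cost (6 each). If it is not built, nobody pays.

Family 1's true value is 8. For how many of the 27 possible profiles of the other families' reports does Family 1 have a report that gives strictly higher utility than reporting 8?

1

Others report (5, 5, 5): truth gives 0; report 11 gives 2 > 0. Violating.
Others report (5, 5, 8): truth gives 2; no alternative beats it.
Others report (5, 5, 11): truth gives 2; no alternative beats it.
(Checking all 27 profiles: 1 has a profitable deviation, 26 do not.)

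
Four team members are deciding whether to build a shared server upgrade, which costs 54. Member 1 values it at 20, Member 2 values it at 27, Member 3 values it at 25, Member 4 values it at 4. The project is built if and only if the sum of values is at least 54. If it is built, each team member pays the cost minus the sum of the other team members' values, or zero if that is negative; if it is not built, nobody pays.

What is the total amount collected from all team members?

Total value 76 ≥ cost 54, so it is built.
Member 1: others sum to 56; max(0, 54 - 56) = 0.
Member 2: others sum to 49; max(0, 54 - 49) = 5.
Member 3: others sum to 51; max(0, 54 - 51) = 3.
Member 4: others sum to 72; max(0, 54 - 72) = 0.
Total collected = 0 + 5 + 3 + 0 = 8.

8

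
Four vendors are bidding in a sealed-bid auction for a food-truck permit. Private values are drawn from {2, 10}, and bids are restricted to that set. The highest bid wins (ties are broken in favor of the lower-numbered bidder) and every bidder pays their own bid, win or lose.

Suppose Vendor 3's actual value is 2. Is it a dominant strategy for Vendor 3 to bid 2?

Yes

Check each profile of the others' bids and compare truth against every alternative bid.
Others bid (2, 10, 2): truth gives -2, best alternative gives -10.
Others bid (2, 10, 10): truth gives -2, best alternative gives -10.
Others bid (10, 2, 2): truth gives -2, best alternative gives -10.
Others bid (10, 2, 10): truth gives -2, best alternative gives -10.
Others bid (10, 10, 2): truth gives -2, best alternative gives -10.
Others bid (10, 10, 10): truth gives -2, best alternative gives -10.
(Remaining 2 profiles checked similarly; truth is weakly best in each.)
In every case the truthful bid is at least as good as any alternative, so it is a dominant strategy.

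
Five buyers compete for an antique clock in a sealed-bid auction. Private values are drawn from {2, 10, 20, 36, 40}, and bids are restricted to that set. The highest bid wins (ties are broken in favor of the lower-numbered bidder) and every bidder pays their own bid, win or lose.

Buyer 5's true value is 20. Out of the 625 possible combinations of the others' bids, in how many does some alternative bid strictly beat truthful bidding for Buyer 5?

610

Others bid (2, 2, 2, 2): truth gives 0; bid 10 gives 10 > 0. Violating.
Others bid (2, 2, 2, 20): truth gives -20; bid 2 gives -2 > -20. Violating.
Others bid (2, 2, 2, 36): truth gives -20; bid 2 gives -2 > -20. Violating.
Others bid (2, 2, 2, 40): truth gives -20; bid 2 gives -2 > -20. Violating.
Others bid (2, 2, 2, 10): truth gives 0; no alternative beats it.
Others bid (2, 2, 10, 2): truth gives 0; no alternative beats it.
(Checking all 625 profiles: 610 have a profitable deviation, 15 do not.)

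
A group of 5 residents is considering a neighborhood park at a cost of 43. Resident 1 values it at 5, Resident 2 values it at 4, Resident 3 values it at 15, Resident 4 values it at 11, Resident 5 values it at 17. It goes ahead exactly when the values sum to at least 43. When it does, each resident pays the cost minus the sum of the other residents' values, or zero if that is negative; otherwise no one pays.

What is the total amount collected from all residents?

16

Total value 52 ≥ cost 43, so it is built.
Resident 1: others sum to 47; max(0, 43 - 47) = 0.
Resident 2: others sum to 48; max(0, 43 - 48) = 0.
Resident 3: others sum to 37; max(0, 43 - 37) = 6.
Resident 4: others sum to 41; max(0, 43 - 41) = 2.
Resident 5: others sum to 35; max(0, 43 - 35) = 8.
Total collected = 0 + 0 + 6 + 2 + 8 = 16.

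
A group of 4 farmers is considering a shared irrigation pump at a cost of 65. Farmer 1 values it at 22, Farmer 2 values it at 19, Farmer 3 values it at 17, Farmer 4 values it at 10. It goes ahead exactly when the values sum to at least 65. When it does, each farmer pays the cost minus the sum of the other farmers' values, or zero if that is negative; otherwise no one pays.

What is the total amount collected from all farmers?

Total value 68 ≥ cost 65, so it is built.
Farmer 1: others sum to 46; max(0, 65 - 46) = 19.
Farmer 2: others sum to 49; max(0, 65 - 49) = 16.
Farmer 3: others sum to 51; max(0, 65 - 51) = 14.
Farmer 4: others sum to 58; max(0, 65 - 58) = 7.
Total collected = 19 + 16 + 14 + 7 = 56.

56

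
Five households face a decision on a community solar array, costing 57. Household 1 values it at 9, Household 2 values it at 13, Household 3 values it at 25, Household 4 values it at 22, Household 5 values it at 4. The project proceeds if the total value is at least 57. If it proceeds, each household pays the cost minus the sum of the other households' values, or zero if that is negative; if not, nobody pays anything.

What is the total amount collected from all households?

15

Total value 73 ≥ cost 57, so it is built.
Household 1: others sum to 64; max(0, 57 - 64) = 0.
Household 2: others sum to 60; max(0, 57 - 60) = 0.
Household 3: others sum to 48; max(0, 57 - 48) = 9.
Household 4: others sum to 51; max(0, 57 - 51) = 6.
Household 5: others sum to 69; max(0, 57 - 69) = 0.
Total collected = 0 + 0 + 9 + 6 + 0 = 15.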